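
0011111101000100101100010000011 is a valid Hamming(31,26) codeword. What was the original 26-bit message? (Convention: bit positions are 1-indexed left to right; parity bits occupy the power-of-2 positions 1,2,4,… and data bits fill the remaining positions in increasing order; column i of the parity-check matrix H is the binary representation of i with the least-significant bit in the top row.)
Parity bits occupy power-of-2 positions; data bits are at positions {3,5,6,7,9,10,11,12,13,14,15,17,18,19,20,21,22,23,24,25,26,27,28,29,30,31} (1-indexed).
Extract: c[3]=1 c[5]=1 c[6]=1 c[7]=1 c[9]=0 c[10]=1 c[11]=0 c[12]=0 c[13]=0 c[14]=1 c[15]=0 c[17]=1 c[18]=0 c[19]=1 c[20]=1 c[21]=0 c[22]=0 c[23]=0 c[24]=1 c[25]=0 c[26]=0 c[27]=0 c[28]=0 c[29]=0 c[30]=1 c[31]=1
Data = 11110100010101100010000011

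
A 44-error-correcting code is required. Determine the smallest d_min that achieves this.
Correcting t errors requires d_min ≥ 2t + 1 = 2·44 + 1 = 89.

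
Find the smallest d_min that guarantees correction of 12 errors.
Correcting t errors requires d_min ≥ 2t + 1 = 2·12 + 1 = 25.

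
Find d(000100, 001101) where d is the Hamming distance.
XOR = 001001, count of 1s = 2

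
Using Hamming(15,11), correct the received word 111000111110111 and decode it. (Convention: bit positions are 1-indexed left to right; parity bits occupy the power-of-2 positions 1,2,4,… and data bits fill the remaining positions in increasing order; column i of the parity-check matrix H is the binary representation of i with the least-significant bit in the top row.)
Syndrome s = H · r^T (mod 2), r = 111000111110111:
  s[0] = (101010101010101)·(111000111110111) mod 2 = 1+0+1+0+0+0+1+0+1+0+1+0+1+0+1 mod 2 = 1
  s[1] = (011001100110011)·(111000111110111) mod 2 = 0+1+1+0+0+0+1+0+0+1+1+0+0+1+1 mod 2 = 1
  s[2] = (000111100001111)·(111000111110111) mod 2 = 0+0+0+0+0+0+1+0+0+0+0+0+1+1+1 mod 2 = 0
  s[3] = (000000011111111)·(111000111110111) mod 2 = 0+0+0+0+0+0+0+1+1+1+1+0+1+1+1 mod 2 = 1
Syndrome = 1101
Column 11 of H equals this syndrome → error at bit 11 (1-indexed).
Flip bit 11: 111000111110111 → 111000111100111
Extract data bits at positions {3,5,6,7,9,10,11,12,13,14,15}: 10011100111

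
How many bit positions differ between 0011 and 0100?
XOR = 0111, count of 1s = 3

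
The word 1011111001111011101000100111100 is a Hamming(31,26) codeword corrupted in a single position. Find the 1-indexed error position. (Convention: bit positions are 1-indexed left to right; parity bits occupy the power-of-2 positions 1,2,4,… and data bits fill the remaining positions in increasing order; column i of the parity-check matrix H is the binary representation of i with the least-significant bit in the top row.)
Syndrome s = H · r^T (mod 2), r = 1011111001111011101000100111100:
  s[0] = (1010101010101010101010101010101)·(1011111001111011101000100111100) mod 2 = 1+0+1+0+1+0+1+0+0+0+1+0+1+0+1+0+1+0+1+0+0+0+1+0+0+0+1+0+1+0+0 mod 2 = 0
  s[1] = (0110011001100110011001100110011)·(1011111001111011101000100111100) mod 2 = 0+0+1+0+0+1+1+0+0+1+1+0+0+0+1+0+0+0+1+0+0+0+1+0+0+1+1+0+0+0+0 mod 2 = 0
  s[2] = (0001111000011110000111100001111)·(1011111001111011101000100111100) mod 2 = 0+0+0+1+1+1+1+0+0+0+0+1+1+0+1+0+0+0+0+0+0+0+1+0+0+0+0+1+1+0+0 mod 2 = 0
  s[3] = (0000000111111110000000011111111)·(1011111001111011101000100111100) mod 2 = 0+0+0+0+0+0+0+0+0+1+1+1+1+0+1+0+0+0+0+0+0+0+0+0+0+1+1+1+1+0+0 mod 2 = 1
  s[4] = (0000000000000001111111111111111)·(1011111001111011101000100111100) mod 2 = 0+0+0+0+0+0+0+0+0+0+0+0+0+0+0+1+1+0+1+0+0+0+1+0+0+1+1+1+1+0+0 mod 2 = 0
Syndrome = 00010
Column i of H is the binary representation of i, so the syndrome is the binary index of the flipped bit.
Read s = 00010 with s[0] as LSB: 0·2^0 + 0·2^1 + 0·2^2 + 1·2^3 + 0·2^4 = 8.
Error is at bit position 8.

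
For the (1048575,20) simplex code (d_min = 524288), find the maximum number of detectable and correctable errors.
Detection only: up to d_min − 1 = 524287 errors.
Correction: up to ⌊(d_min − 1)/2⌋ = ⌊524287/2⌋ = 262143 errors.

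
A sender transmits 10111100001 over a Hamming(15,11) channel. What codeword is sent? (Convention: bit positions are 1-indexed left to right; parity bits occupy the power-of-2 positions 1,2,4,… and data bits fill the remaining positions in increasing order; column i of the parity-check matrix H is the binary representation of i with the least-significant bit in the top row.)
Codeword c = d · G (mod 2), d = 10111100001:
  c[0] = d·G[:,0] = (10111100001)·(11011010101) mod 2 = 1+0+0+1+1+0+0+0+0+0+1 mod 2 = 0
  c[1] = d·G[:,1] = (10111100001)·(10110110011) mod 2 = 1+0+1+1+0+1+0+0+0+0+1 mod 2 = 1
  c[2] = d·G[:,2] = (10111100001)·(10000000000) mod 2 = 1+0+0+0+0+0+0+0+0+0+0 mod 2 = 1
  c[3] = d·G[:,3] = (10111100001)·(01110001111) mod 2 = 0+0+1+1+0+0+0+0+0+0+1 mod 2 = 1
  c[4] = d·G[:,4] = (10111100001)·(01000000000) mod 2 = 0+0+0+0+0+0+0+0+0+0+0 mod 2 = 0
  c[5] = d·G[:,5] = (10111100001)·(00100000000) mod 2 = 0+0+1+0+0+0+0+0+0+0+0 mod 2 = 1
  c[6] = d·G[:,6] = (10111100001)·(00010000000) mod 2 = 0+0+0+1+0+0+0+0+0+0+0 mod 2 = 1
  c[7] = d·G[:,7] = (10111100001)·(00001111111) mod 2 = 0+0+0+0+1+1+0+0+0+0+1 mod 2 = 1
  c[8] = d·G[:,8] = (10111100001)·(00001000000) mod 2 = 0+0+0+0+1+0+0+0+0+0+0 mod 2 = 1
  c[9] = d·G[:,9] = (10111100001)·(00000100000) mod 2 = 0+0+0+0+0+1+0+0+0+0+0 mod 2 = 1
  c[10] = d·G[:,10] = (10111100001)·(00000010000) mod 2 = 0+0+0+0+0+0+0+0+0+0+0 mod 2 = 0
  c[11] = d·G[:,11] = (10111100001)·(00000001000) mod 2 = 0+0+0+0+0+0+0+0+0+0+0 mod 2 = 0
  c[12] = d·G[:,12] = (10111100001)·(00000000100) mod 2 = 0+0+0+0+0+0+0+0+0+0+0 mod 2 = 0
  c[13] = d·G[:,13] = (10111100001)·(00000000010) mod 2 = 0+0+0+0+0+0+0+0+0+0+0 mod 2 = 0
  c[14] = d·G[:,14] = (10111100001)·(00000000001) mod 2 = 0+0+0+0+0+0+0+0+0+0+1 mod 2 = 1
Codeword = 011101111100001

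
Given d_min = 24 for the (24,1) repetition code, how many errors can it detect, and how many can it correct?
Detection only: up to d_min − 1 = 23 errors.
Correction: up to ⌊(d_min − 1)/2⌋ = ⌊23/2⌋ = 11 errors.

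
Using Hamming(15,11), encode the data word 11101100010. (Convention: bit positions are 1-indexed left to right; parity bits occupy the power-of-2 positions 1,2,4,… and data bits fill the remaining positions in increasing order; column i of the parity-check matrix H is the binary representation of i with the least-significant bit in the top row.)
Codeword c = d · G (mod 2), d = 11101100010:
  c[0] = d·G[:,0] = (11101100010)·(11011010101) mod 2 = 1+1+0+0+1+0+0+0+0+0+0 mod 2 = 1
  c[1] = d·G[:,1] = (11101100010)·(10110110011) mod 2 = 1+0+1+0+0+1+0+0+0+1+0 mod 2 = 0
  c[2] = d·G[:,2] = (11101100010)·(10000000000) mod 2 = 1+0+0+0+0+0+0+0+0+0+0 mod 2 = 1
  c[3] = d·G[:,3] = (11101100010)·(01110001111) mod 2 = 0+1+1+0+0+0+0+0+0+1+0 mod 2 = 1
  c[4] = d·G[:,4] = (11101100010)·(01000000000) mod 2 = 0+1+0+0+0+0+0+0+0+0+0 mod 2 = 1
  c[5] = d·G[:,5] = (11101100010)·(00100000000) mod 2 = 0+0+1+0+0+0+0+0+0+0+0 mod 2 = 1
  c[6] = d·G[:,6] = (11101100010)·(00010000000) mod 2 = 0+0+0+0+0+0+0+0+0+0+0 mod 2 = 0
  c[7] = d·G[:,7] = (11101100010)·(00001111111) mod 2 = 0+0+0+0+1+1+0+0+0+1+0 mod 2 = 1
  c[8] = d·G[:,8] = (11101100010)·(00001000000) mod 2 = 0+0+0+0+1+0+0+0+0+0+0 mod 2 = 1
  c[9] = d·G[:,9] = (11101100010)·(00000100000) mod 2 = 0+0+0+0+0+1+0+0+0+0+0 mod 2 = 1
  c[10] = d·G[:,10] = (11101100010)·(00000010000) mod 2 = 0+0+0+0+0+0+0+0+0+0+0 mod 2 = 0
  c[11] = d·G[:,11] = (11101100010)·(00000001000) mod 2 = 0+0+0+0+0+0+0+0+0+0+0 mod 2 = 0
  c[12] = d·G[:,12] = (11101100010)·(00000000100) mod 2 = 0+0+0+0+0+0+0+0+0+0+0 mod 2 = 0
  c[13] = d·G[:,13] = (11101100010)·(00000000010) mod 2 = 0+0+0+0+0+0+0+0+0+1+0 mod 2 = 1
  c[14] = d·G[:,14] = (11101100010)·(00000000001) mod 2 = 0+0+0+0+0+0+0+0+0+0+0 mod 2 = 0
Codeword = 101111011100010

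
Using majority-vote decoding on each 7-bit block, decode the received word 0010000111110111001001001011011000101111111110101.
Split into 7-bit blocks and majority-vote each:
  block 1 = 0010000: 1 ones, 6 zeros → 0
  block 2 = 1111101: 6 ones, 1 zeros → 1
  block 3 = 1100100: 3 ones, 4 zeros → 0
  block 4 = 1001011: 4 ones, 3 zeros → 1
  block 5 = 0110001: 3 ones, 4 zeros → 0
  block 6 = 0111111: 6 ones, 1 zeros → 1
  block 7 = 1110101: 5 ones, 2 zeros → 1
Decoded = 0101011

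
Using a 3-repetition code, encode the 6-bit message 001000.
Repeat each bit 3× and concatenate:
0→000  0→000  1→111  0→000  0→000  0→000
Codeword = 000000111000000000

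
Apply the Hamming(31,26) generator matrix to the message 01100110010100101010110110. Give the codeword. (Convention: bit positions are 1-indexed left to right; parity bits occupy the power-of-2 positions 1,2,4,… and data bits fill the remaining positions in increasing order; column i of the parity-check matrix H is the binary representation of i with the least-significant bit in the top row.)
Codeword c = d · G (mod 2), d = 01100110010100101010110110:
  c[0] = d·G[:,0] = (01100110010100101010110110)·(11011010101101010101010101) mod 2 = 0+1+0+0+0+0+1+0+0+0+0+1+0+0+0+0+0+0+0+0+0+1+0+1+0+0 mod 2 = 1
  c[1] = d·G[:,1] = (01100110010100101010110110)·(10110110011011001100110011) mod 2 = 0+0+1+0+0+1+1+0+0+1+0+0+0+0+0+0+1+0+0+0+1+1+0+0+1+0 mod 2 = 0
  c[2] = d·G[:,2] = (01100110010100101010110110)·(10000000000000000000000000) mod 2 = 0+0+0+0+0+0+0+0+0+0+0+0+0+0+0+0+0+0+0+0+0+0+0+0+0+0 mod 2 = 0
  c[3] = d·G[:,3] = (01100110010100101010110110)·(01110001111000111100001111) mod 2 = 0+1+1+0+0+0+0+0+0+1+0+0+0+0+1+0+1+0+0+0+0+0+0+1+1+0 mod 2 = 1
  c[4] = d·G[:,4] = (01100110010100101010110110)·(01000000000000000000000000) mod 2 = 0+1+0+0+0+0+0+0+0+0+0+0+0+0+0+0+0+0+0+0+0+0+0+0+0+0 mod 2 = 1
  c[5] = d·G[:,5] = (01100110010100101010110110)·(00100000000000000000000000) mod 2 = 0+0+1+0+0+0+0+0+0+0+0+0+0+0+0+0+0+0+0+0+0+0+0+0+0+0 mod 2 = 1
  c[6] = d·G[:,6] = (01100110010100101010110110)·(00010000000000000000000000) mod 2 = 0+0+0+0+0+0+0+0+0+0+0+0+0+0+0+0+0+0+0+0+0+0+0+0+0+0 mod 2 = 0
  c[7] = d·G[:,7] = (01100110010100101010110110)·(00001111111000000011111111) mod 2 = 0+0+0+0+0+1+1+0+0+1+0+0+0+0+0+0+0+0+1+0+1+1+0+1+1+0 mod 2 = 0
  c[8] = d·G[:,8] = (01100110010100101010110110)·(00001000000000000000000000) mod 2 = 0+0+0+0+0+0+0+0+0+0+0+0+0+0+0+0+0+0+0+0+0+0+0+0+0+0 mod 2 = 0
  c[9] = d·G[:,9] = (01100110010100101010110110)·(00000100000000000000000000) mod 2 = 0+0+0+0+0+1+0+0+0+0+0+0+0+0+0+0+0+0+0+0+0+0+0+0+0+0 mod 2 = 1
  c[10] = d·G[:,10] = (01100110010100101010110110)·(00000010000000000000000000) mod 2 = 0+0+0+0+0+0+1+0+0+0+0+0+0+0+0+0+0+0+0+0+0+0+0+0+0+0 mod 2 = 1
  c[11] = d·G[:,11] = (01100110010100101010110110)·(00000001000000000000000000) mod 2 = 0+0+0+0+0+0+0+0+0+0+0+0+0+0+0+0+0+0+0+0+0+0+0+0+0+0 mod 2 = 0
  c[12] = d·G[:,12] = (01100110010100101010110110)·(00000000100000000000000000) mod 2 = 0+0+0+0+0+0+0+0+0+0+0+0+0+0+0+0+0+0+0+0+0+0+0+0+0+0 mod 2 = 0
  c[13] = d·G[:,13] = (01100110010100101010110110)·(00000000010000000000000000) mod 2 = 0+0+0+0+0+0+0+0+0+1+0+0+0+0+0+0+0+0+0+0+0+0+0+0+0+0 mod 2 = 1
  c[14] = d·G[:,14] = (01100110010100101010110110)·(00000000001000000000000000) mod 2 = 0+0+0+0+0+0+0+0+0+0+0+0+0+0+0+0+0+0+0+0+0+0+0+0+0+0 mod 2 = 0
  c[15] = d·G[:,15] = (01100110010100101010110110)·(00000000000111111111111111) mod 2 = 0+0+0+0+0+0+0+0+0+0+0+1+0+0+1+0+1+0+1+0+1+1+0+1+1+0 mod 2 = 0
  c[16] = d·G[:,16] = (01100110010100101010110110)·(00000000000100000000000000) mod 2 = 0+0+0+0+0+0+0+0+0+0+0+1+0+0+0+0+0+0+0+0+0+0+0+0+0+0 mod 2 = 1
  c[17] = d·G[:,17] = (01100110010100101010110110)·(00000000000010000000000000) mod 2 = 0+0+0+0+0+0+0+0+0+0+0+0+0+0+0+0+0+0+0+0+0+0+0+0+0+0 mod 2 = 0
  c[18] = d·G[:,18] = (01100110010100101010110110)·(00000000000001000000000000) mod 2 = 0+0+0+0+0+0+0+0+0+0+0+0+0+0+0+0+0+0+0+0+0+0+0+0+0+0 mod 2 = 0
  c[19] = d·G[:,19] = (01100110010100101010110110)·(00000000000000100000000000) mod 2 = 0+0+0+0+0+0+0+0+0+0+0+0+0+0+1+0+0+0+0+0+0+0+0+0+0+0 mod 2 = 1
  c[20] = d·G[:,20] = (01100110010100101010110110)·(00000000000000010000000000) mod 2 = 0+0+0+0+0+0+0+0+0+0+0+0+0+0+0+0+0+0+0+0+0+0+0+0+0+0 mod 2 = 0
  c[21] = d·G[:,21] = (01100110010100101010110110)·(00000000000000001000000000) mod 2 = 0+0+0+0+0+0+0+0+0+0+0+0+0+0+0+0+1+0+0+0+0+0+0+0+0+0 mod 2 = 1
  c[22] = d·G[:,22] = (01100110010100101010110110)·(00000000000000000100000000) mod 2 = 0+0+0+0+0+0+0+0+0+0+0+0+0+0+0+0+0+0+0+0+0+0+0+0+0+0 mod 2 = 0
  c[23] = d·G[:,23] = (01100110010100101010110110)·(00000000000000000010000000) mod 2 = 0+0+0+0+0+0+0+0+0+0+0+0+0+0+0+0+0+0+1+0+0+0+0+0+0+0 mod 2 = 1
  c[24] = d·G[:,24] = (01100110010100101010110110)·(00000000000000000001000000) mod 2 = 0+0+0+0+0+0+0+0+0+0+0+0+0+0+0+0+0+0+0+0+0+0+0+0+0+0 mod 2 = 0
  c[25] = d·G[:,25] = (01100110010100101010110110)·(00000000000000000000100000) mod 2 = 0+0+0+0+0+0+0+0+0+0+0+0+0+0+0+0+0+0+0+0+1+0+0+0+0+0 mod 2 = 1
  c[26] = d·G[:,26] = (01100110010100101010110110)·(00000000000000000000010000) mod 2 = 0+0+0+0+0+0+0+0+0+0+0+0+0+0+0+0+0+0+0+0+0+1+0+0+0+0 mod 2 = 1
  c[27] = d·G[:,27] = (01100110010100101010110110)·(00000000000000000000001000) mod 2 = 0+0+0+0+0+0+0+0+0+0+0+0+0+0+0+0+0+0+0+0+0+0+0+0+0+0 mod 2 = 0
  c[28] = d·G[:,28] = (01100110010100101010110110)·(00000000000000000000000100) mod 2 = 0+0+0+0+0+0+0+0+0+0+0+0+0+0+0+0+0+0+0+0+0+0+0+1+0+0 mod 2 = 1
  c[29] = d·G[:,29] = (01100110010100101010110110)·(00000000000000000000000010) mod 2 = 0+0+0+0+0+0+0+0+0+0+0+0+0+0+0+0+0+0+0+0+0+0+0+0+1+0 mod 2 = 1
  c[30] = d·G[:,30] = (01100110010100101010110110)·(00000000000000000000000001) mod 2 = 0+0+0+0+0+0+0+0+0+0+0+0+0+0+0+0+0+0+0+0+0+0+0+0+0+0 mod 2 = 0
Codeword = 1001110001100100100101010110110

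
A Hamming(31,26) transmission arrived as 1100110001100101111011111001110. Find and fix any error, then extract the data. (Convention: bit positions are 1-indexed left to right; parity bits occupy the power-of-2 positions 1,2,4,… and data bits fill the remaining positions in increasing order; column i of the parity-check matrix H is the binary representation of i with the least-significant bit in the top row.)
Syndrome s = H · r^T (mod 2), r = 1100110001100101111011111001110:
  s[0] = (1010101010101010101010101010101)·(1100110001100101111011111001110) mod 2 = 1+0+0+0+1+0+0+0+0+0+1+0+0+0+0+0+1+0+1+0+1+0+1+0+1+0+0+0+1+0+0 mod 2 = 1
  s[1] = (0110011001100110011001100110011)·(1100110001100101111011111001110) mod 2 = 0+1+0+0+0+1+0+0+0+1+1+0+0+1+0+0+0+1+1+0+0+1+1+0+0+0+0+0+0+1+0 mod 2 = 0
  s[2] = (0001111000011110000111100001111)·(1100110001100101111011111001110) mod 2 = 0+0+0+0+1+1+0+0+0+0+0+0+0+1+0+0+0+0+0+0+1+1+1+0+0+0+0+1+1+1+0 mod 2 = 1
  s[3] = (0000000111111110000000011111111)·(1100110001100101111011111001110) mod 2 = 0+0+0+0+0+0+0+0+0+1+1+0+0+1+0+0+0+0+0+0+0+0+0+1+1+0+0+1+1+1+0 mod 2 = 0
  s[4] = (0000000000000001111111111111111)·(1100110001100101111011111001110) mod 2 = 0+0+0+0+0+0+0+0+0+0+0+0+0+0+0+1+1+1+1+0+1+1+1+1+1+0+0+1+1+1+0 mod 2 = 0
Syndrome = 10100
Column 5 of H equals this syndrome → error at bit 5 (1-indexed).
Flip bit 5: 1100110001100101111011111001110 → 1100010001100101111011111001110
Extract data bits at positions {3,5,6,7,9,10,11,12,13,14,15,17,18,19,20,21,22,23,24,25,26,27,28,29,30,31}: 00100110010111011111001110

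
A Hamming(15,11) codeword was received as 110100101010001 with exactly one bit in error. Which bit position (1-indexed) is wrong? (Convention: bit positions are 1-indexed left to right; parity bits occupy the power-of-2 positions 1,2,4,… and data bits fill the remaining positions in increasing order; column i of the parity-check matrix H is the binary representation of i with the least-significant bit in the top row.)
Syndrome s = H · r^T (mod 2), r = 110100101010001:
  s[0] = (101010101010101)·(110100101010001) mod 2 = 1+0+0+0+0+0+1+0+1+0+1+0+0+0+1 mod 2 = 1
  s[1] = (011001100110011)·(110100101010001) mod 2 = 0+1+0+0+0+0+1+0+0+0+1+0+0+0+1 mod 2 = 0
  s[2] = (000111100001111)·(110100101010001) mod 2 = 0+0+0+1+0+0+1+0+0+0+0+0+0+0+1 mod 2 = 1
  s[3] = (000000011111111)·(110100101010001) mod 2 = 0+0+0+0+0+0+0+0+1+0+1+0+0+0+1 mod 2 = 1
Syndrome = 1011
Column i of H is the binary representation of i, so the syndrome is the binary index of the flipped bit.
Read s = 1011 with s[0] as LSB: 1·2^0 + 0·2^1 + 1·2^2 + 1·2^3 = 13.
Error is at bit position 13.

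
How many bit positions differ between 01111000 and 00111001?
XOR = 01000001, count of 1s = 2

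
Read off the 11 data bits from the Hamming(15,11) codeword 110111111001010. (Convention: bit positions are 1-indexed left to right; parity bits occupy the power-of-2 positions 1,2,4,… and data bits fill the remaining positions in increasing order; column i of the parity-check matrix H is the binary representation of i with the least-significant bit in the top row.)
Parity bits occupy power-of-2 positions; data bits are at positions {3,5,6,7,9,10,11,12,13,14,15} (1-indexed).
Extract: c[3]=0 c[5]=1 c[6]=1 c[7]=1 c[9]=1 c[10]=0 c[11]=0 c[12]=1 c[13]=0 c[14]=1 c[15]=0
Data = 01111001010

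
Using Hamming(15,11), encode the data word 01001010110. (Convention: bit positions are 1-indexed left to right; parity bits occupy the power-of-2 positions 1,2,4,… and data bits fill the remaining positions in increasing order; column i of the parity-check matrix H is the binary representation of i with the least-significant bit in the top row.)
Codeword c = d · G (mod 2), d = 01001010110:
  c[0] = d·G[:,0] = (01001010110)·(11011010101) mod 2 = 0+1+0+0+1+0+1+0+1+0+0 mod 2 = 0
  c[1] = d·G[:,1] = (01001010110)·(10110110011) mod 2 = 0+0+0+0+0+0+1+0+0+1+0 mod 2 = 0
  c[2] = d·G[:,2] = (01001010110)·(10000000000) mod 2 = 0+0+0+0+0+0+0+0+0+0+0 mod 2 = 0
  c[3] = d·G[:,3] = (01001010110)·(01110001111) mod 2 = 0+1+0+0+0+0+0+0+1+1+0 mod 2 = 1
  c[4] = d·G[:,4] = (01001010110)·(01000000000) mod 2 = 0+1+0+0+0+0+0+0+0+0+0 mod 2 = 1
  c[5] = d·G[:,5] = (01001010110)·(00100000000) mod 2 = 0+0+0+0+0+0+0+0+0+0+0 mod 2 = 0
  c[6] = d·G[:,6] = (01001010110)·(00010000000) mod 2 = 0+0+0+0+0+0+0+0+0+0+0 mod 2 = 0
  c[7] = d·G[:,7] = (01001010110)·(00001111111) mod 2 = 0+0+0+0+1+0+1+0+1+1+0 mod 2 = 0
  c[8] = d·G[:,8] = (01001010110)·(00001000000) mod 2 = 0+0+0+0+1+0+0+0+0+0+0 mod 2 = 1
  c[9] = d·G[:,9] = (01001010110)·(00000100000) mod 2 = 0+0+0+0+0+0+0+0+0+0+0 mod 2 = 0
  c[10] = d·G[:,10] = (01001010110)·(00000010000) mod 2 = 0+0+0+0+0+0+1+0+0+0+0 mod 2 = 1
  c[11] = d·G[:,11] = (01001010110)·(00000001000) mod 2 = 0+0+0+0+0+0+0+0+0+0+0 mod 2 = 0
  c[12] = d·G[:,12] = (01001010110)·(00000000100) mod 2 = 0+0+0+0+0+0+0+0+1+0+0 mod 2 = 1
  c[13] = d·G[:,13] = (01001010110)·(00000000010) mod 2 = 0+0+0+0+0+0+0+0+0+1+0 mod 2 = 1
  c[14] = d·G[:,14] = (01001010110)·(00000000001) mod 2 = 0+0+0+0+0+0+0+0+0+0+0 mod 2 = 0
Codeword = 000110001010110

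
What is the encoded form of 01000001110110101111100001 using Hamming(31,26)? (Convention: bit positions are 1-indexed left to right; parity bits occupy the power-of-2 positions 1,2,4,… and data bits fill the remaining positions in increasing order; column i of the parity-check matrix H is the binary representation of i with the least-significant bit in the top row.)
Codeword c = d · G (mod 2), d = 01000001110110101111100001:
  c[0] = d·G[:,0] = (01000001110110101111100001)·(11011010101101010101010101) mod 2 = 0+1+0+0+0+0+0+0+1+0+0+1+0+0+0+0+0+1+0+1+0+0+0+0+0+1 mod 2 = 0
  c[1] = d·G[:,1] = (01000001110110101111100001)·(10110110011011001100110011) mod 2 = 0+0+0+0+0+0+0+0+0+1+0+0+1+0+0+0+1+1+0+0+1+0+0+0+0+1 mod 2 = 0
  c[2] = d·G[:,2] = (01000001110110101111100001)·(10000000000000000000000000) mod 2 = 0+0+0+0+0+0+0+0+0+0+0+0+0+0+0+0+0+0+0+0+0+0+0+0+0+0 mod 2 = 0
  c[3] = d·G[:,3] = (01000001110110101111100001)·(01110001111000111100001111) mod 2 = 0+1+0+0+0+0+0+1+1+1+0+0+0+0+1+0+1+1+0+0+0+0+0+0+0+1 mod 2 = 0
  c[4] = d·G[:,4] = (01000001110110101111100001)·(01000000000000000000000000) mod 2 = 0+1+0+0+0+0+0+0+0+0+0+0+0+0+0+0+0+0+0+0+0+0+0+0+0+0 mod 2 = 1
  c[5] = d·G[:,5] = (01000001110110101111100001)·(00100000000000000000000000) mod 2 = 0+0+0+0+0+0+0+0+0+0+0+0+0+0+0+0+0+0+0+0+0+0+0+0+0+0 mod 2 = 0
  c[6] = d·G[:,6] = (01000001110110101111100001)·(00010000000000000000000000) mod 2 = 0+0+0+0+0+0+0+0+0+0+0+0+0+0+0+0+0+0+0+0+0+0+0+0+0+0 mod 2 = 0
  c[7] = d·G[:,7] = (01000001110110101111100001)·(00001111111000000011111111) mod 2 = 0+0+0+0+0+0+0+1+1+1+0+0+0+0+0+0+0+0+1+1+1+0+0+0+0+1 mod 2 = 1
  c[8] = d·G[:,8] = (01000001110110101111100001)·(00001000000000000000000000) mod 2 = 0+0+0+0+0+0+0+0+0+0+0+0+0+0+0+0+0+0+0+0+0+0+0+0+0+0 mod 2 = 0
  c[9] = d·G[:,9] = (01000001110110101111100001)·(00000100000000000000000000) mod 2 = 0+0+0+0+0+0+0+0+0+0+0+0+0+0+0+0+0+0+0+0+0+0+0+0+0+0 mod 2 = 0
  c[10] = d·G[:,10] = (01000001110110101111100001)·(00000010000000000000000000) mod 2 = 0+0+0+0+0+0+0+0+0+0+0+0+0+0+0+0+0+0+0+0+0+0+0+0+0+0 mod 2 = 0
  c[11] = d·G[:,11] = (01000001110110101111100001)·(00000001000000000000000000) mod 2 = 0+0+0+0+0+0+0+1+0+0+0+0+0+0+0+0+0+0+0+0+0+0+0+0+0+0 mod 2 = 1
  c[12] = d·G[:,12] = (01000001110110101111100001)·(00000000100000000000000000) mod 2 = 0+0+0+0+0+0+0+0+1+0+0+0+0+0+0+0+0+0+0+0+0+0+0+0+0+0 mod 2 = 1
  c[13] = d·G[:,13] = (01000001110110101111100001)·(00000000010000000000000000) mod 2 = 0+0+0+0+0+0+0+0+0+1+0+0+0+0+0+0+0+0+0+0+0+0+0+0+0+0 mod 2 = 1
  c[14] = d·G[:,14] = (01000001110110101111100001)·(00000000001000000000000000) mod 2 = 0+0+0+0+0+0+0+0+0+0+0+0+0+0+0+0+0+0+0+0+0+0+0+0+0+0 mod 2 = 0
  c[15] = d·G[:,15] = (01000001110110101111100001)·(00000000000111111111111111) mod 2 = 0+0+0+0+0+0+0+0+0+0+0+1+1+0+1+0+1+1+1+1+1+0+0+0+0+1 mod 2 = 1
  c[16] = d·G[:,16] = (01000001110110101111100001)·(00000000000100000000000000) mod 2 = 0+0+0+0+0+0+0+0+0+0+0+1+0+0+0+0+0+0+0+0+0+0+0+0+0+0 mod 2 = 1
  c[17] = d·G[:,17] = (01000001110110101111100001)·(00000000000010000000000000) mod 2 = 0+0+0+0+0+0+0+0+0+0+0+0+1+0+0+0+0+0+0+0+0+0+0+0+0+0 mod 2 = 1
  c[18] = d·G[:,18] = (01000001110110101111100001)·(00000000000001000000000000) mod 2 = 0+0+0+0+0+0+0+0+0+0+0+0+0+0+0+0+0+0+0+0+0+0+0+0+0+0 mod 2 = 0
  c[19] = d·G[:,19] = (01000001110110101111100001)·(00000000000000100000000000) mod 2 = 0+0+0+0+0+0+0+0+0+0+0+0+0+0+1+0+0+0+0+0+0+0+0+0+0+0 mod 2 = 1
  c[20] = d·G[:,20] = (01000001110110101111100001)·(00000000000000010000000000) mod 2 = 0+0+0+0+0+0+0+0+0+0+0+0+0+0+0+0+0+0+0+0+0+0+0+0+0+0 mod 2 = 0
  c[21] = d·G[:,21] = (01000001110110101111100001)·(00000000000000001000000000) mod 2 = 0+0+0+0+0+0+0+0+0+0+0+0+0+0+0+0+1+0+0+0+0+0+0+0+0+0 mod 2 = 1
  c[22] = d·G[:,22] = (01000001110110101111100001)·(00000000000000000100000000) mod 2 = 0+0+0+0+0+0+0+0+0+0+0+0+0+0+0+0+0+1+0+0+0+0+0+0+0+0 mod 2 = 1
  c[23] = d·G[:,23] = (01000001110110101111100001)·(00000000000000000010000000) mod 2 = 0+0+0+0+0+0+0+0+0+0+0+0+0+0+0+0+0+0+1+0+0+0+0+0+0+0 mod 2 = 1
  c[24] = d·G[:,24] = (01000001110110101111100001)·(00000000000000000001000000) mod 2 = 0+0+0+0+0+0+0+0+0+0+0+0+0+0+0+0+0+0+0+1+0+0+0+0+0+0 mod 2 = 1
  c[25] = d·G[:,25] = (01000001110110101111100001)·(00000000000000000000100000) mod 2 = 0+0+0+0+0+0+0+0+0+0+0+0+0+0+0+0+0+0+0+0+1+0+0+0+0+0 mod 2 = 1
  c[26] = d·G[:,26] = (01000001110110101111100001)·(00000000000000000000010000) mod 2 = 0+0+0+0+0+0+0+0+0+0+0+0+0+0+0+0+0+0+0+0+0+0+0+0+0+0 mod 2 = 0
  c[27] = d·G[:,27] = (01000001110110101111100001)·(00000000000000000000001000) mod 2 = 0+0+0+0+0+0+0+0+0+0+0+0+0+0+0+0+0+0+0+0+0+0+0+0+0+0 mod 2 = 0
  c[28] = d·G[:,28] = (01000001110110101111100001)·(00000000000000000000000100) mod 2 = 0+0+0+0+0+0+0+0+0+0+0+0+0+0+0+0+0+0+0+0+0+0+0+0+0+0 mod 2 = 0
  c[29] = d·G[:,29] = (01000001110110101111100001)·(00000000000000000000000010) mod 2 = 0+0+0+0+0+0+0+0+0+0+0+0+0+0+0+0+0+0+0+0+0+0+0+0+0+0 mod 2 = 0
  c[30] = d·G[:,30] = (01000001110110101111100001)·(00000000000000000000000001) mod 2 = 0+0+0+0+0+0+0+0+0+0+0+0+0+0+0+0+0+0+0+0+0+0+0+0+0+1 mod 2 = 1
Codeword = 0000100100011101110101111100001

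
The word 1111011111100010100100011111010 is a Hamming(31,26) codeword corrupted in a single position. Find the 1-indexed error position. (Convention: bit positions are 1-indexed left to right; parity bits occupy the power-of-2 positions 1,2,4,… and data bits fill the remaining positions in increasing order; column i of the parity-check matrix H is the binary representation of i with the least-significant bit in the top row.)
Syndrome s = H · r^T (mod 2), r = 1111011111100010100100011111010:
  s[0] = (1010101010101010101010101010101)·(1111011111100010100100011111010) mod 2 = 1+0+1+0+0+0+1+0+1+0+1+0+0+0+1+0+1+0+0+0+0+0+0+0+1+0+1+0+0+0+0 mod 2 = 1
  s[1] = (0110011001100110011001100110011)·(1111011111100010100100011111010) mod 2 = 0+1+1+0+0+1+1+0+0+1+1+0+0+0+1+0+0+0+0+0+0+0+0+0+0+1+1+0+0+1+0 mod 2 = 0
  s[2] = (0001111000011110000111100001111)·(1111011111100010100100011111010) mod 2 = 0+0+0+1+0+1+1+0+0+0+0+0+0+0+1+0+0+0+0+1+0+0+0+0+0+0+0+1+0+1+0 mod 2 = 1
  s[3] = (0000000111111110000000011111111)·(1111011111100010100100011111010) mod 2 = 0+0+0+0+0+0+0+1+1+1+1+0+0+0+1+0+0+0+0+0+0+0+0+1+1+1+1+1+0+1+0 mod 2 = 1
  s[4] = (0000000000000001111111111111111)·(1111011111100010100100011111010) mod 2 = 0+0+0+0+0+0+0+0+0+0+0+0+0+0+0+0+1+0+0+1+0+0+0+1+1+1+1+1+0+1+0 mod 2 = 0
Syndrome = 10110
Column i of H is the binary representation of i, so the syndrome is the binary index of the flipped bit.
Read s = 10110 with s[0] as LSB: 1·2^0 + 0·2^1 + 1·2^2 + 1·2^3 + 0·2^4 = 13.
Error is at bit position 13.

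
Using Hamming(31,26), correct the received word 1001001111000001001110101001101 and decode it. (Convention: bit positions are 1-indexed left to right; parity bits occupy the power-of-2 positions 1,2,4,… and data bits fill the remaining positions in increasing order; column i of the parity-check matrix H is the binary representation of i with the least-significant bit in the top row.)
Syndrome s = H · r^T (mod 2), r = 1001001111000001001110101001101:
  s[0] = (1010101010101010101010101010101)·(1001001111000001001110101001101) mod 2 = 1+0+0+0+0+0+1+0+1+0+0+0+0+0+0+0+0+0+1+0+1+0+1+0+1+0+0+0+1+0+1 mod 2 = 1
  s[1] = (0110011001100110011001100110011)·(1001001111000001001110101001101) mod 2 = 0+0+0+0+0+0+1+0+0+1+0+0+0+0+0+0+0+0+1+0+0+0+1+0+0+0+0+0+0+0+1 mod 2 = 1
  s[2] = (0001111000011110000111100001111)·(1001001111000001001110101001101) mod 2 = 0+0+0+1+0+0+1+0+0+0+0+0+0+0+0+0+0+0+0+1+1+0+1+0+0+0+0+1+1+0+1 mod 2 = 0
  s[3] = (0000000111111110000000011111111)·(1001001111000001001110101001101) mod 2 = 0+0+0+0+0+0+0+1+1+1+0+0+0+0+0+0+0+0+0+0+0+0+0+0+1+0+0+1+1+0+1 mod 2 = 1
  s[4] = (0000000000000001111111111111111)·(1001001111000001001110101001101) mod 2 = 0+0+0+0+0+0+0+0+0+0+0+0+0+0+0+1+0+0+1+1+1+0+1+0+1+0+0+1+1+0+1 mod 2 = 1
Syndrome = 11011
Column 27 of H equals this syndrome → error at bit 27 (1-indexed).
Flip bit 27: 1001001111000001001110101001101 → 1001001111000001001110101011101
Extract data bits at positions {3,5,6,7,9,10,11,12,13,14,15,17,18,19,20,21,22,23,24,25,26,27,28,29,30,31}: 00011100000001110101011101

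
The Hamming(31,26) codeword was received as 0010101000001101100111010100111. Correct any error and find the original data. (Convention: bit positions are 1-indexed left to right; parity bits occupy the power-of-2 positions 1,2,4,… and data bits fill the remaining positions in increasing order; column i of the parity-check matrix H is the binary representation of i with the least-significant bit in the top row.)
Syndrome s = H · r^T (mod 2), r = 0010101000001101100111010100111:
  s[0] = (1010101010101010101010101010101)·(0010101000001101100111010100111) mod 2 = 0+0+1+0+1+0+1+0+0+0+0+0+1+0+0+0+1+0+0+0+1+0+0+0+0+0+0+0+1+0+1 mod 2 = 0
  s[1] = (0110011001100110011001100110011)·(0010101000001101100111010100111) mod 2 = 0+0+1+0+0+0+1+0+0+0+0+0+0+1+0+0+0+0+0+0+0+1+0+0+0+1+0+0+0+1+1 mod 2 = 1
  s[2] = (0001111000011110000111100001111)·(0010101000001101100111010100111) mod 2 = 0+0+0+0+1+0+1+0+0+0+0+0+1+1+0+0+0+0+0+1+1+1+0+0+0+0+0+0+1+1+1 mod 2 = 0
  s[3] = (0000000111111110000000011111111)·(0010101000001101100111010100111) mod 2 = 0+0+0+0+0+0+0+0+0+0+0+0+1+1+0+0+0+0+0+0+0+0+0+1+0+1+0+0+1+1+1 mod 2 = 1
  s[4] = (0000000000000001111111111111111)·(0010101000001101100111010100111) mod 2 = 0+0+0+0+0+0+0+0+0+0+0+0+0+0+0+1+1+0+0+1+1+1+0+1+0+1+0+0+1+1+1 mod 2 = 0
Syndrome = 01010
Column 10 of H equals this syndrome → error at bit 10 (1-indexed).
Flip bit 10: 0010101000001101100111010100111 → 0010101001001101100111010100111
Extract data bits at positions {3,5,6,7,9,10,11,12,13,14,15,17,18,19,20,21,22,23,24,25,26,27,28,29,30,31}: 11010100110100111010100111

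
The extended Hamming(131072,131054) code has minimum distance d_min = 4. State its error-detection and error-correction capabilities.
Detection only: up to d_min − 1 = 3 errors.
Correction: up to ⌊(d_min − 1)/2⌋ = ⌊3/2⌋ = 1 errors.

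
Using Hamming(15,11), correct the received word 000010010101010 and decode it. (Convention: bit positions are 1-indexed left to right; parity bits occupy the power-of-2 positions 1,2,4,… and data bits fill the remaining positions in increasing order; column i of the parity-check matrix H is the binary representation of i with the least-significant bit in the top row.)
Syndrome s = H · r^T (mod 2), r = 000010010101010:
  s[0] = (101010101010101)·(000010010101010) mod 2 = 0+0+0+0+1+0+0+0+0+0+0+0+0+0+0 mod 2 = 1
  s[1] = (011001100110011)·(000010010101010) mod 2 = 0+0+0+0+0+0+0+0+0+1+0+0+0+1+0 mod 2 = 0
  s[2] = (000111100001111)·(000010010101010) mod 2 = 0+0+0+0+1+0+0+0+0+0+0+1+0+1+0 mod 2 = 1
  s[3] = (000000011111111)·(000010010101010) mod 2 = 0+0+0+0+0+0+0+1+0+1+0+1+0+1+0 mod 2 = 0
Syndrome = 1010
Column 5 of H equals this syndrome → error at bit 5 (1-indexed).
Flip bit 5: 000010010101010 → 000000010101010
Extract data bits at positions {3,5,6,7,9,10,11,12,13,14,15}: 00000101010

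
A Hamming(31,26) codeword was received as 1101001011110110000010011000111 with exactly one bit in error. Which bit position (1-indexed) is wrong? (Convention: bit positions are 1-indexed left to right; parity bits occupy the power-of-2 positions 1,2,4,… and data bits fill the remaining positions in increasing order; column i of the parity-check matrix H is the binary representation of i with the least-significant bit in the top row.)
Syndrome s = H · r^T (mod 2), r = 1101001011110110000010011000111:
  s[0] = (1010101010101010101010101010101)·(1101001011110110000010011000111) mod 2 = 1+0+0+0+0+0+1+0+1+0+1+0+0+0+1+0+0+0+0+0+1+0+0+0+1+0+0+0+1+0+1 mod 2 = 1
  s[1] = (0110011001100110011001100110011)·(1101001011110110000010011000111) mod 2 = 0+1+0+0+0+0+1+0+0+1+1+0+0+1+1+0+0+0+0+0+0+0+0+0+0+0+0+0+0+1+1 mod 2 = 0
  s[2] = (0001111000011110000111100001111)·(1101001011110110000010011000111) mod 2 = 0+0+0+1+0+0+1+0+0+0+0+1+0+1+1+0+0+0+0+0+1+0+0+0+0+0+0+0+1+1+1 mod 2 = 1
  s[3] = (0000000111111110000000011111111)·(1101001011110110000010011000111) mod 2 = 0+0+0+0+0+0+0+0+1+1+1+1+0+1+1+0+0+0+0+0+0+0+0+1+1+0+0+0+1+1+1 mod 2 = 1
  s[4] = (0000000000000001111111111111111)·(1101001011110110000010011000111) mod 2 = 0+0+0+0+0+0+0+0+0+0+0+0+0+0+0+0+0+0+0+0+1+0+0+1+1+0+0+0+1+1+1 mod 2 = 0
Syndrome = 10110
Column i of H is the binary representation of i, so the syndrome is the binary index of the flipped bit.
Read s = 10110 with s[0] as LSB: 1·2^0 + 0·2^1 + 1·2^2 + 1·2^3 + 0·2^4 = 13.
Error is at bit position 13.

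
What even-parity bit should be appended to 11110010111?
Sum of data bits: 1+1+1+1+0+0+1+0+1+1+1 = 8.
8 mod 2 = 0, so parity bit = 0.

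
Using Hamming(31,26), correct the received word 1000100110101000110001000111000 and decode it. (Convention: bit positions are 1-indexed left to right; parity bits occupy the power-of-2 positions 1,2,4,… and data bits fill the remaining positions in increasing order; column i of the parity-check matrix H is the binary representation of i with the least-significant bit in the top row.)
Syndrome s = H · r^T (mod 2), r = 1000100110101000110001000111000:
  s[0] = (1010101010101010101010101010101)·(1000100110101000110001000111000) mod 2 = 1+0+0+0+1+0+0+0+1+0+1+0+1+0+0+0+1+0+0+0+0+0+0+0+0+0+1+0+0+0+0 mod 2 = 1
  s[1] = (0110011001100110011001100110011)·(1000100110101000110001000111000) mod 2 = 0+0+0+0+0+0+0+0+0+0+1+0+0+0+0+0+0+1+0+0+0+1+0+0+0+1+1+0+0+0+0 mod 2 = 1
  s[2] = (0001111000011110000111100001111)·(1000100110101000110001000111000) mod 2 = 0+0+0+0+1+0+0+0+0+0+0+0+1+0+0+0+0+0+0+0+0+1+0+0+0+0+0+1+0+0+0 mod 2 = 0
  s[3] = (0000000111111110000000011111111)·(1000100110101000110001000111000) mod 2 = 0+0+0+0+0+0+0+1+1+0+1+0+1+0+0+0+0+0+0+0+0+0+0+0+0+1+1+1+0+0+0 mod 2 = 1
  s[4] = (0000000000000001111111111111111)·(1000100110101000110001000111000) mod 2 = 0+0+0+0+0+0+0+0+0+0+0+0+0+0+0+0+1+1+0+0+0+1+0+0+0+1+1+1+0+0+0 mod 2 = 0
Syndrome = 11010
Column 11 of H equals this syndrome → error at bit 11 (1-indexed).
Flip bit 11: 1000100110101000110001000111000 → 1000100110001000110001000111000
Extract data bits at positions {3,5,6,7,9,10,11,12,13,14,15,17,18,19,20,21,22,23,24,25,26,27,28,29,30,31}: 01001000100110001000111000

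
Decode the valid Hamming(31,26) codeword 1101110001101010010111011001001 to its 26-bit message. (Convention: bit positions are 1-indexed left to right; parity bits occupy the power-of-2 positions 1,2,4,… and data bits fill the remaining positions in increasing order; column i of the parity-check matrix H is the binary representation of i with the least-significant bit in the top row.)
Parity bits occupy power-of-2 positions; data bits are at positions {3,5,6,7,9,10,11,12,13,14,15,17,18,19,20,21,22,23,24,25,26,27,28,29,30,31} (1-indexed).
Extract: c[3]=0 c[5]=1 c[6]=1 c[7]=0 c[9]=0 c[10]=1 c[11]=1 c[12]=0 c[13]=1 c[14]=0 c[15]=1 c[17]=0 c[18]=1 c[19]=0 c[20]=1 c[21]=1 c[22]=1 c[23]=0 c[24]=1 c[25]=1 c[26]=0 c[27]=0 c[28]=1 c[29]=0 c[30]=0 c[31]=1
Data = 01100110101010111011001001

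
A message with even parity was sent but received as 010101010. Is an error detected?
Sum of received bits: 0+1+0+1+0+1+0+1+0 = 4; 4 mod 2 = 0. Result is 0 → no error detected.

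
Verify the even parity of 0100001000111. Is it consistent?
Sum of all bits: 0+1+0+0+0+0+1+0+0+0+1+1+1 = 5; 5 mod 2 = 1. Result is 1 → parity error detected.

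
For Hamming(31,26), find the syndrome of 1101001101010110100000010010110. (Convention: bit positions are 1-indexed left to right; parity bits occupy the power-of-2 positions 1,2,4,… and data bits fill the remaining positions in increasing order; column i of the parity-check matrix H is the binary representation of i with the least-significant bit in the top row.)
Syndrome s = H · r^T (mod 2), r = 1101001101010110100000010010110:
  s[0] = (1010101010101010101010101010101)·(1101001101010110100000010010110) mod 2 = 1+0+0+0+0+0+1+0+0+0+0+0+0+0+1+0+1+0+0+0+0+0+0+0+0+0+1+0+1+0+0 mod 2 = 0
  s[1] = (0110011001100110011001100110011)·(1101001101010110100000010010110) mod 2 = 0+1+0+0+0+0+1+0+0+1+0+0+0+1+1+0+0+0+0+0+0+0+0+0+0+0+1+0+0+1+0 mod 2 = 1
  s[2] = (0001111000011110000111100001111)·(1101001101010110100000010010110) mod 2 = 0+0+0+1+0+0+1+0+0+0+0+1+0+1+1+0+0+0+0+0+0+0+0+0+0+0+0+0+1+1+0 mod 2 = 1
  s[3] = (0000000111111110000000011111111)·(1101001101010110100000010010110) mod 2 = 0+0+0+0+0+0+0+1+0+1+0+1+0+1+1+0+0+0+0+0+0+0+0+1+0+0+1+0+1+1+0 mod 2 = 1
  s[4] = (0000000000000001111111111111111)·(1101001101010110100000010010110) mod 2 = 0+0+0+0+0+0+0+0+0+0+0+0+0+0+0+0+1+0+0+0+0+0+0+1+0+0+1+0+1+1+0 mod 2 = 1
Syndrome = 01111
Non-zero syndrome: error at position 30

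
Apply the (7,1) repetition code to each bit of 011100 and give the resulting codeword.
Repeat each bit 7× and concatenate:
0→0000000  1→1111111  1→1111111  1→1111111  0→0000000  0→0000000
Codeword = 000000011111111111111111111100000000000000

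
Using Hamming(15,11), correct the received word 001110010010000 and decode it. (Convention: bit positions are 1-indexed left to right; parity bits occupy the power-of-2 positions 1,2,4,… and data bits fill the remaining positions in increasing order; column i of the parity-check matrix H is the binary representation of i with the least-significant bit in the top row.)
Syndrome s = H · r^T (mod 2), r = 001110010010000:
  s[0] = (101010101010101)·(001110010010000) mod 2 = 0+0+1+0+1+0+0+0+0+0+1+0+0+0+0 mod 2 = 1
  s[1] = (011001100110011)·(001110010010000) mod 2 = 0+0+1+0+0+0+0+0+0+0+1+0+0+0+0 mod 2 = 0
  s[2] = (000111100001111)·(001110010010000) mod 2 = 0+0+0+1+1+0+0+0+0+0+0+0+0+0+0 mod 2 = 0
  s[3] = (000000011111111)·(001110010010000) mod 2 = 0+0+0+0+0+0+0+1+0+0+1+0+0+0+0 mod 2 = 0
Syndrome = 1000
Column 1 of H equals this syndrome → error at bit 1 (1-indexed).
Flip bit 1: 001110010010000 → 101110010010000
Extract data bits at positions {3,5,6,7,9,10,11,12,13,14,15}: 11000010000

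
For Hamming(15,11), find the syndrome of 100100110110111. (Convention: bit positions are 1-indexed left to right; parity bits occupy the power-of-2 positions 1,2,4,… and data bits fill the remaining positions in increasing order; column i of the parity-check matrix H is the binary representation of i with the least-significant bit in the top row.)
Syndrome s = H · r^T (mod 2), r = 100100110110111:
  s[0] = (101010101010101)·(100100110110111) mod 2 = 1+0+0+0+0+0+1+0+0+0+1+0+1+0+1 mod 2 = 1
  s[1] = (011001100110011)·(100100110110111) mod 2 = 0+0+0+0+0+0+1+0+0+1+1+0+0+1+1 mod 2 = 1
  s[2] = (000111100001111)·(100100110110111) mod 2 = 0+0+0+1+0+0+1+0+0+0+0+0+1+1+1 mod 2 = 1
  s[3] = (000000011111111)·(100100110110111) mod 2 = 0+0+0+0+0+0+0+1+0+1+1+0+1+1+1 mod 2 = 0
Syndrome = 1110
Non-zero syndrome: error at position 7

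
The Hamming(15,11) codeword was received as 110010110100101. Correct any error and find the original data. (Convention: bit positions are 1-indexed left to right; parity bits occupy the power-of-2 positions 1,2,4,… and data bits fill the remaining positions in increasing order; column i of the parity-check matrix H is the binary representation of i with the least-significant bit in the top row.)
Syndrome s = H · r^T (mod 2), r = 110010110100101:
  s[0] = (101010101010101)·(110010110100101) mod 2 = 1+0+0+0+1+0+1+0+0+0+0+0+1+0+1 mod 2 = 1
  s[1] = (011001100110011)·(110010110100101) mod 2 = 0+1+0+0+0+0+1+0+0+1+0+0+0+0+1 mod 2 = 0
  s[2] = (000111100001111)·(110010110100101) mod 2 = 0+0+0+0+1+0+1+0+0+0+0+0+1+0+1 mod 2 = 0
  s[3] = (000000011111111)·(110010110100101) mod 2 = 0+0+0+0+0+0+0+1+0+1+0+0+1+0+1 mod 2 = 0
Syndrome = 1000
Column 1 of H equals this syndrome → error at bit 1 (1-indexed).
Flip bit 1: 110010110100101 → 010010110100101
Extract data bits at positions {3,5,6,7,9,10,11,12,13,14,15}: 01010100101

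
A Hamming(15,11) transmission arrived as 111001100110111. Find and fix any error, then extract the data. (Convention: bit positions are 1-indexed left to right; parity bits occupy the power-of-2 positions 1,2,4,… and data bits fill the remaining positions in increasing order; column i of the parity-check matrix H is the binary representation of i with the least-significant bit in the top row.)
Syndrome s = H · r^T (mod 2), r = 111001100110111:
  s[0] = (101010101010101)·(111001100110111) mod 2 = 1+0+1+0+0+0+1+0+0+0+1+0+1+0+1 mod 2 = 0
  s[1] = (011001100110011)·(111001100110111) mod 2 = 0+1+1+0+0+1+1+0+0+1+1+0+0+1+1 mod 2 = 0
  s[2] = (000111100001111)·(111001100110111) mod 2 = 0+0+0+0+0+1+1+0+0+0+0+0+1+1+1 mod 2 = 1
  s[3] = (000000011111111)·(111001100110111) mod 2 = 0+0+0+0+0+0+0+0+0+1+1+0+1+1+1 mod 2 = 1
Syndrome = 0011
Column 12 of H equals this syndrome → error at bit 12 (1-indexed).
Flip bit 12: 111001100110111 → 111001100111111
Extract data bits at positions {3,5,6,7,9,10,11,12,13,14,15}: 10110111111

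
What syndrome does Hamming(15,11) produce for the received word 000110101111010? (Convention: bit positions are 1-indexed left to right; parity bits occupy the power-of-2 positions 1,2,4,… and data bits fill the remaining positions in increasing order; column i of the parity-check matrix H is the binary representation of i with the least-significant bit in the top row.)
Syndrome s = H · r^T (mod 2), r = 000110101111010:
  s[0] = (101010101010101)·(000110101111010) mod 2 = 0+0+0+0+1+0+1+0+1+0+1+0+0+0+0 mod 2 = 0
  s[1] = (011001100110011)·(000110101111010) mod 2 = 0+0+0+0+0+0+1+0+0+1+1+0+0+1+0 mod 2 = 0
  s[2] = (000111100001111)·(000110101111010) mod 2 = 0+0+0+1+1+0+1+0+0+0+0+1+0+1+0 mod 2 = 1
  s[3] = (000000011111111)·(000110101111010) mod 2 = 0+0+0+0+0+0+0+0+1+1+1+1+0+1+0 mod 2 = 1
Syndrome = 0011
Non-zero syndrome: error at position 12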